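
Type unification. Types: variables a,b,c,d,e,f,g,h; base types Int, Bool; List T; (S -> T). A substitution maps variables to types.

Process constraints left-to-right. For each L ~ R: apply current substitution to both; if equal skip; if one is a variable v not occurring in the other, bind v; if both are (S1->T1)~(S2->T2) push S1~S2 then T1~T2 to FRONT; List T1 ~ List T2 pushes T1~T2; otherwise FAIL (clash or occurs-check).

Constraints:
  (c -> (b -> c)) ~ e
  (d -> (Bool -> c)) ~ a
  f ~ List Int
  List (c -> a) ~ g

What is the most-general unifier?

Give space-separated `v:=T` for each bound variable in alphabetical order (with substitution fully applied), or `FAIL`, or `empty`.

step 1: unify (c -> (b -> c)) ~ e  [subst: {-} | 3 pending]
  bind e := (c -> (b -> c))
step 2: unify (d -> (Bool -> c)) ~ a  [subst: {e:=(c -> (b -> c))} | 2 pending]
  bind a := (d -> (Bool -> c))
step 3: unify f ~ List Int  [subst: {e:=(c -> (b -> c)), a:=(d -> (Bool -> c))} | 1 pending]
  bind f := List Int
step 4: unify List (c -> (d -> (Bool -> c))) ~ g  [subst: {e:=(c -> (b -> c)), a:=(d -> (Bool -> c)), f:=List Int} | 0 pending]
  bind g := List (c -> (d -> (Bool -> c)))

Answer: a:=(d -> (Bool -> c)) e:=(c -> (b -> c)) f:=List Int g:=List (c -> (d -> (Bool -> c)))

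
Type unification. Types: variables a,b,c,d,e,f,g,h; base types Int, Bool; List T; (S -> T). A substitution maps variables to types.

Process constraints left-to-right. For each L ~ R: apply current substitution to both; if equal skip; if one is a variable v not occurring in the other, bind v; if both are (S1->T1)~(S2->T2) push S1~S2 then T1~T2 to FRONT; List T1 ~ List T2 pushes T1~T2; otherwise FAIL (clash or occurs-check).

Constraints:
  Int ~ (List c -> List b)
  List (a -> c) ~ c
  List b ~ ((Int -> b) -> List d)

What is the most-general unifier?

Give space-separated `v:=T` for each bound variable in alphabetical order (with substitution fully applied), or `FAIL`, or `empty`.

step 1: unify Int ~ (List c -> List b)  [subst: {-} | 2 pending]
  clash: Int vs (List c -> List b)

Answer: FAIL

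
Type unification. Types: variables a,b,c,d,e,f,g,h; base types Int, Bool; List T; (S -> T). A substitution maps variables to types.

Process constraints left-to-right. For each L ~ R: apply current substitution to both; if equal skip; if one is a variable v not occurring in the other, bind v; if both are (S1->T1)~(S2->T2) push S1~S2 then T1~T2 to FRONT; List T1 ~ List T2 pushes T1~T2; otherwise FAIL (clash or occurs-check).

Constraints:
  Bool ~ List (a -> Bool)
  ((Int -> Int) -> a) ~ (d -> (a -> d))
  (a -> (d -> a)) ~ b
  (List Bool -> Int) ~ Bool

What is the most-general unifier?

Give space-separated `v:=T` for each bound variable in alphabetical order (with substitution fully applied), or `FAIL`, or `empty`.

step 1: unify Bool ~ List (a -> Bool)  [subst: {-} | 3 pending]
  clash: Bool vs List (a -> Bool)

Answer: FAIL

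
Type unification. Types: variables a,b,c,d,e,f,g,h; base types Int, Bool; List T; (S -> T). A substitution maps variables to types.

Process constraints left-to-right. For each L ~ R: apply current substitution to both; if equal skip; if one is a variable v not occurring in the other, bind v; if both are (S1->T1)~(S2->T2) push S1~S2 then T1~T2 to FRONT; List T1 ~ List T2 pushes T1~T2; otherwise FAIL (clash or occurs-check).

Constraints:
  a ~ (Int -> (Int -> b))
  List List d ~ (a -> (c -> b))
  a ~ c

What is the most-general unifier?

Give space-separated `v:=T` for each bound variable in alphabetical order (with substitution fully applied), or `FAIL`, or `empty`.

step 1: unify a ~ (Int -> (Int -> b))  [subst: {-} | 2 pending]
  bind a := (Int -> (Int -> b))
step 2: unify List List d ~ ((Int -> (Int -> b)) -> (c -> b))  [subst: {a:=(Int -> (Int -> b))} | 1 pending]
  clash: List List d vs ((Int -> (Int -> b)) -> (c -> b))

Answer: FAIL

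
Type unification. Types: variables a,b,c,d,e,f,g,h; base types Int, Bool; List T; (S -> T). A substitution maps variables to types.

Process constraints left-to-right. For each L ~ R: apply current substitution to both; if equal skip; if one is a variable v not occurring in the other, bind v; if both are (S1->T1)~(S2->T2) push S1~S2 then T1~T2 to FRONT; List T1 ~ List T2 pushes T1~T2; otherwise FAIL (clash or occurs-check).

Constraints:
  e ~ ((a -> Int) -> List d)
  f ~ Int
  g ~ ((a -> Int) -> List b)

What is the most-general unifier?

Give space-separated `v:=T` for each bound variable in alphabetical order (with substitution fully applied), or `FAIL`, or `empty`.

step 1: unify e ~ ((a -> Int) -> List d)  [subst: {-} | 2 pending]
  bind e := ((a -> Int) -> List d)
step 2: unify f ~ Int  [subst: {e:=((a -> Int) -> List d)} | 1 pending]
  bind f := Int
step 3: unify g ~ ((a -> Int) -> List b)  [subst: {e:=((a -> Int) -> List d), f:=Int} | 0 pending]
  bind g := ((a -> Int) -> List b)

Answer: e:=((a -> Int) -> List d) f:=Int g:=((a -> Int) -> List b)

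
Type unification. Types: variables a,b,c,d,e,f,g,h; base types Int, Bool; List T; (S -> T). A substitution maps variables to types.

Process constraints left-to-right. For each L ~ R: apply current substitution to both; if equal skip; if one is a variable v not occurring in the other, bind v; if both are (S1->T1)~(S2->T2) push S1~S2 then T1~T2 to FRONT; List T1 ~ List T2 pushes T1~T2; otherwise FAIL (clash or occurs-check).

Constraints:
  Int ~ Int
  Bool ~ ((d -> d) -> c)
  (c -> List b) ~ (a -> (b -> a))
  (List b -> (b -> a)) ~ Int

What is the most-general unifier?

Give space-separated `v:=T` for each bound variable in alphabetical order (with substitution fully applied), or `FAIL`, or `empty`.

Answer: FAIL

Derivation:
step 1: unify Int ~ Int  [subst: {-} | 3 pending]
  -> identical, skip
step 2: unify Bool ~ ((d -> d) -> c)  [subst: {-} | 2 pending]
  clash: Bool vs ((d -> d) -> c)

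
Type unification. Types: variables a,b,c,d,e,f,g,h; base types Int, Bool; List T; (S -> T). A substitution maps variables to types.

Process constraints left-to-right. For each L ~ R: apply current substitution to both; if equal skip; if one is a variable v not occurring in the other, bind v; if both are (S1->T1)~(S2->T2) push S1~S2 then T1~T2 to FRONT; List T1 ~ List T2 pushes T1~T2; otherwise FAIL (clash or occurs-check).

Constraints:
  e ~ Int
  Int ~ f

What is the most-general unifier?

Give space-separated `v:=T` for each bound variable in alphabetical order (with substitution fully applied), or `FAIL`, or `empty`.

Answer: e:=Int f:=Int

Derivation:
step 1: unify e ~ Int  [subst: {-} | 1 pending]
  bind e := Int
step 2: unify Int ~ f  [subst: {e:=Int} | 0 pending]
  bind f := Int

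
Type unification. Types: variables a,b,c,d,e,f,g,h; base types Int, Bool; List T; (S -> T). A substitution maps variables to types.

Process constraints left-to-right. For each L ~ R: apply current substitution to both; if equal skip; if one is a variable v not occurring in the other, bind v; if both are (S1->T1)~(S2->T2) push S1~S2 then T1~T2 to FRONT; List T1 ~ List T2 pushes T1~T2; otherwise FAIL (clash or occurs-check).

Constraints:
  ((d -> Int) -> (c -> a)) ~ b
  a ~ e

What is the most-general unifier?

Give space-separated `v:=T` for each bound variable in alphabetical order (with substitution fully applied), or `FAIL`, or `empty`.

step 1: unify ((d -> Int) -> (c -> a)) ~ b  [subst: {-} | 1 pending]
  bind b := ((d -> Int) -> (c -> a))
step 2: unify a ~ e  [subst: {b:=((d -> Int) -> (c -> a))} | 0 pending]
  bind a := e

Answer: a:=e b:=((d -> Int) -> (c -> e))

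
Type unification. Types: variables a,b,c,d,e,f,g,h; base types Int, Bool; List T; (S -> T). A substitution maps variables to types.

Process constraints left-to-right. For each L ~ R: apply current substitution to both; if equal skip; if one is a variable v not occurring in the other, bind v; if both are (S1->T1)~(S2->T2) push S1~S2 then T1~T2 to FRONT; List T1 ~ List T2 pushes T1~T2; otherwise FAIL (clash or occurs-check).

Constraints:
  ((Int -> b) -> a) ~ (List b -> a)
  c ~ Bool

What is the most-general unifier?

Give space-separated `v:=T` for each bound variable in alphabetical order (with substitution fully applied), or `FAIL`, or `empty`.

step 1: unify ((Int -> b) -> a) ~ (List b -> a)  [subst: {-} | 1 pending]
  -> decompose arrow: push (Int -> b)~List b, a~a
step 2: unify (Int -> b) ~ List b  [subst: {-} | 2 pending]
  clash: (Int -> b) vs List b

Answer: FAIL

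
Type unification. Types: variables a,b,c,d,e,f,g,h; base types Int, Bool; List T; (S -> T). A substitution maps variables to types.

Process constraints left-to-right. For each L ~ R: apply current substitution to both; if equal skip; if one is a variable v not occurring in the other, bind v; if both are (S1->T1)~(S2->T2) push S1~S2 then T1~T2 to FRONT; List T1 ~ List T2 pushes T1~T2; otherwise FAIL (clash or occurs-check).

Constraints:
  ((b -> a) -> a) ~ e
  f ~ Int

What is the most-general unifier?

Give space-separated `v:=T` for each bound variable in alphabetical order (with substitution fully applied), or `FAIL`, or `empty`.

step 1: unify ((b -> a) -> a) ~ e  [subst: {-} | 1 pending]
  bind e := ((b -> a) -> a)
step 2: unify f ~ Int  [subst: {e:=((b -> a) -> a)} | 0 pending]
  bind f := Int

Answer: e:=((b -> a) -> a) f:=Int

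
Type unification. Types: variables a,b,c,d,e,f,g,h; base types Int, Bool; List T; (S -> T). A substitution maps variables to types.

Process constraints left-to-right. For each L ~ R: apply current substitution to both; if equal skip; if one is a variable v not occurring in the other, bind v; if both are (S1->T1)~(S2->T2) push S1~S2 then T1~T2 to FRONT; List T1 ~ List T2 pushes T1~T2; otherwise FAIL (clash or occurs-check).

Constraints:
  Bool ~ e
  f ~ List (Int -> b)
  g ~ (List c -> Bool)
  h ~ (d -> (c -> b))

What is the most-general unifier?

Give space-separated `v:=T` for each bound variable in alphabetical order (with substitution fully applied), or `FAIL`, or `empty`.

step 1: unify Bool ~ e  [subst: {-} | 3 pending]
  bind e := Bool
step 2: unify f ~ List (Int -> b)  [subst: {e:=Bool} | 2 pending]
  bind f := List (Int -> b)
step 3: unify g ~ (List c -> Bool)  [subst: {e:=Bool, f:=List (Int -> b)} | 1 pending]
  bind g := (List c -> Bool)
step 4: unify h ~ (d -> (c -> b))  [subst: {e:=Bool, f:=List (Int -> b), g:=(List c -> Bool)} | 0 pending]
  bind h := (d -> (c -> b))

Answer: e:=Bool f:=List (Int -> b) g:=(List c -> Bool) h:=(d -> (c -> b))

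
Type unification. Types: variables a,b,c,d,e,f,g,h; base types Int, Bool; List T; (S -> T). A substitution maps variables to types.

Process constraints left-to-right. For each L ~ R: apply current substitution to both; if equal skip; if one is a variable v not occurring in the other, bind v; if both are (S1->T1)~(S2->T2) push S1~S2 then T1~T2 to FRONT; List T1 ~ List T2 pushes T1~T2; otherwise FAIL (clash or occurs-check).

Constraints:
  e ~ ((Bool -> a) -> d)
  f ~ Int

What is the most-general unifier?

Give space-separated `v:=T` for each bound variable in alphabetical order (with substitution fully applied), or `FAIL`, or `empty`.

Answer: e:=((Bool -> a) -> d) f:=Int

Derivation:
step 1: unify e ~ ((Bool -> a) -> d)  [subst: {-} | 1 pending]
  bind e := ((Bool -> a) -> d)
step 2: unify f ~ Int  [subst: {e:=((Bool -> a) -> d)} | 0 pending]
  bind f := Int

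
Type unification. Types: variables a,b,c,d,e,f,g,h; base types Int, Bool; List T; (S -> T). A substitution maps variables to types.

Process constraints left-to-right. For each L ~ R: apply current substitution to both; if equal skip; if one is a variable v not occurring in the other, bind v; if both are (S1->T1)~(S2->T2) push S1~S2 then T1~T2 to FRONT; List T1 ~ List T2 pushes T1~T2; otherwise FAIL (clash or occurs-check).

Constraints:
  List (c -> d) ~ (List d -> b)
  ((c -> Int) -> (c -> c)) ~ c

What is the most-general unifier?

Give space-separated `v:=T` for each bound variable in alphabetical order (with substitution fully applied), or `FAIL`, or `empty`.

step 1: unify List (c -> d) ~ (List d -> b)  [subst: {-} | 1 pending]
  clash: List (c -> d) vs (List d -> b)

Answer: FAIL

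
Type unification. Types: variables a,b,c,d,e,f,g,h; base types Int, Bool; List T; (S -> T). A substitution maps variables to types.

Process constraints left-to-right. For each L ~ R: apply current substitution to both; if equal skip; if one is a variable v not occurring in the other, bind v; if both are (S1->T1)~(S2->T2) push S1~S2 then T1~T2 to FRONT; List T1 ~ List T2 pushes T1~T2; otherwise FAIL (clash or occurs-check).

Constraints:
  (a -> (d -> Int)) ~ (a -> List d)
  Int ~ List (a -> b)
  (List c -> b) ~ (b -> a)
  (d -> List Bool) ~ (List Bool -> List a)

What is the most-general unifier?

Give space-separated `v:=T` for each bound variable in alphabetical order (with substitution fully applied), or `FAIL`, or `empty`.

Answer: FAIL

Derivation:
step 1: unify (a -> (d -> Int)) ~ (a -> List d)  [subst: {-} | 3 pending]
  -> decompose arrow: push a~a, (d -> Int)~List d
step 2: unify a ~ a  [subst: {-} | 4 pending]
  -> identical, skip
step 3: unify (d -> Int) ~ List d  [subst: {-} | 3 pending]
  clash: (d -> Int) vs List d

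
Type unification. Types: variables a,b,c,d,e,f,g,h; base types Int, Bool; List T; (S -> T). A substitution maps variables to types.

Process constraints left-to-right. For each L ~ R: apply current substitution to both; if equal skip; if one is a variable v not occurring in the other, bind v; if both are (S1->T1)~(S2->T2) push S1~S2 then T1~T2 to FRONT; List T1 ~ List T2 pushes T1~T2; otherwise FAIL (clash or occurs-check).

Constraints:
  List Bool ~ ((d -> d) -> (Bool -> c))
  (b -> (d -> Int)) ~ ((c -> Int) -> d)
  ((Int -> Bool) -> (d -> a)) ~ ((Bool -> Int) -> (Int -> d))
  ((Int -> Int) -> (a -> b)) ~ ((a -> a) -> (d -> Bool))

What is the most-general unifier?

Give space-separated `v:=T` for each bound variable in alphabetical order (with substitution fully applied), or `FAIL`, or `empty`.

Answer: FAIL

Derivation:
step 1: unify List Bool ~ ((d -> d) -> (Bool -> c))  [subst: {-} | 3 pending]
  clash: List Bool vs ((d -> d) -> (Bool -> c))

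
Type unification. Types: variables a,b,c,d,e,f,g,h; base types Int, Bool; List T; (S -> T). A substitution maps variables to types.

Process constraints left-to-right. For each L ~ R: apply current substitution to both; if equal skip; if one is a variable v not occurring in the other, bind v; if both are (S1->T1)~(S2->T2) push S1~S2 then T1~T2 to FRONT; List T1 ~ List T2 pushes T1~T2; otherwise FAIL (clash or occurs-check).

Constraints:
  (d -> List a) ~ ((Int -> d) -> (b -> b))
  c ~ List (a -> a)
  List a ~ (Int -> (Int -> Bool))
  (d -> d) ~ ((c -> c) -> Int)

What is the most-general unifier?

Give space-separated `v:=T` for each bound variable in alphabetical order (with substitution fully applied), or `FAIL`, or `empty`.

step 1: unify (d -> List a) ~ ((Int -> d) -> (b -> b))  [subst: {-} | 3 pending]
  -> decompose arrow: push d~(Int -> d), List a~(b -> b)
step 2: unify d ~ (Int -> d)  [subst: {-} | 4 pending]
  occurs-check fail: d in (Int -> d)

Answer: FAIL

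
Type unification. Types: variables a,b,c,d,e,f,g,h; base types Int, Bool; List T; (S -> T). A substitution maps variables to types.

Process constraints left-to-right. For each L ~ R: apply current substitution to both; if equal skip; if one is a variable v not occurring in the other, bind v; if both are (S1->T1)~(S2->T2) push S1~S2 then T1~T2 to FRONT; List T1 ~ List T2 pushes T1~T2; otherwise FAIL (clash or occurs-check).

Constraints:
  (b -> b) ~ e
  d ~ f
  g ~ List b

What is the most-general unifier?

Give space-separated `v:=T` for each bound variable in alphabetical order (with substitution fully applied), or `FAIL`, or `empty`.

Answer: d:=f e:=(b -> b) g:=List b

Derivation:
step 1: unify (b -> b) ~ e  [subst: {-} | 2 pending]
  bind e := (b -> b)
step 2: unify d ~ f  [subst: {e:=(b -> b)} | 1 pending]
  bind d := f
step 3: unify g ~ List b  [subst: {e:=(b -> b), d:=f} | 0 pending]
  bind g := List b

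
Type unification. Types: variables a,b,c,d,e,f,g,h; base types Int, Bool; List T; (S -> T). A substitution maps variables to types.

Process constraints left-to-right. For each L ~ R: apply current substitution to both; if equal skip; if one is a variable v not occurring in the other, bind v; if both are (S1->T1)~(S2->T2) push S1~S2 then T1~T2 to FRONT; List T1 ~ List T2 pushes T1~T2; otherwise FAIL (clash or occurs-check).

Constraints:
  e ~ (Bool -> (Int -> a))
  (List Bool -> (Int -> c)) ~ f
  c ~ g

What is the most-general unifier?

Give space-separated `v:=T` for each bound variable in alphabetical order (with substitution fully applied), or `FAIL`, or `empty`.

step 1: unify e ~ (Bool -> (Int -> a))  [subst: {-} | 2 pending]
  bind e := (Bool -> (Int -> a))
step 2: unify (List Bool -> (Int -> c)) ~ f  [subst: {e:=(Bool -> (Int -> a))} | 1 pending]
  bind f := (List Bool -> (Int -> c))
step 3: unify c ~ g  [subst: {e:=(Bool -> (Int -> a)), f:=(List Bool -> (Int -> c))} | 0 pending]
  bind c := g

Answer: c:=g e:=(Bool -> (Int -> a)) f:=(List Bool -> (Int -> g))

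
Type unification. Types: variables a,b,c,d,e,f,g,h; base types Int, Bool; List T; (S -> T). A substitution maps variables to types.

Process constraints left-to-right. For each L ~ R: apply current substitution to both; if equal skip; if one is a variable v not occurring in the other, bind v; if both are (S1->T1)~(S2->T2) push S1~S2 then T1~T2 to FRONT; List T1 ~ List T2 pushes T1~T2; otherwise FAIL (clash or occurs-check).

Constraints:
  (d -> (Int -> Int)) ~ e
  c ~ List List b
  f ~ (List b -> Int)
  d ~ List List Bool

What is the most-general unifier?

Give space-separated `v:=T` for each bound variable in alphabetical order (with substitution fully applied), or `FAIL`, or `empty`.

Answer: c:=List List b d:=List List Bool e:=(List List Bool -> (Int -> Int)) f:=(List b -> Int)

Derivation:
step 1: unify (d -> (Int -> Int)) ~ e  [subst: {-} | 3 pending]
  bind e := (d -> (Int -> Int))
step 2: unify c ~ List List b  [subst: {e:=(d -> (Int -> Int))} | 2 pending]
  bind c := List List b
step 3: unify f ~ (List b -> Int)  [subst: {e:=(d -> (Int -> Int)), c:=List List b} | 1 pending]
  bind f := (List b -> Int)
step 4: unify d ~ List List Bool  [subst: {e:=(d -> (Int -> Int)), c:=List List b, f:=(List b -> Int)} | 0 pending]
  bind d := List List Bool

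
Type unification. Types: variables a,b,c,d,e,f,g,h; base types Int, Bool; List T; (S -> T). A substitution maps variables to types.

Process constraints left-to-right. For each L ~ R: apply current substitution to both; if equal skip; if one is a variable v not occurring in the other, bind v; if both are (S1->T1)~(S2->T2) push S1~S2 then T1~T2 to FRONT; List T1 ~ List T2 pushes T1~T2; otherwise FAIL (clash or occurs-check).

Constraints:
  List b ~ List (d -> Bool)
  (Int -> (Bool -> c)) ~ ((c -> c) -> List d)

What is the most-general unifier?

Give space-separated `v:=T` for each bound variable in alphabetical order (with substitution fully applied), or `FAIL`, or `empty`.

Answer: FAIL

Derivation:
step 1: unify List b ~ List (d -> Bool)  [subst: {-} | 1 pending]
  -> decompose List: push b~(d -> Bool)
step 2: unify b ~ (d -> Bool)  [subst: {-} | 1 pending]
  bind b := (d -> Bool)
step 3: unify (Int -> (Bool -> c)) ~ ((c -> c) -> List d)  [subst: {b:=(d -> Bool)} | 0 pending]
  -> decompose arrow: push Int~(c -> c), (Bool -> c)~List d
step 4: unify Int ~ (c -> c)  [subst: {b:=(d -> Bool)} | 1 pending]
  clash: Int vs (c -> c)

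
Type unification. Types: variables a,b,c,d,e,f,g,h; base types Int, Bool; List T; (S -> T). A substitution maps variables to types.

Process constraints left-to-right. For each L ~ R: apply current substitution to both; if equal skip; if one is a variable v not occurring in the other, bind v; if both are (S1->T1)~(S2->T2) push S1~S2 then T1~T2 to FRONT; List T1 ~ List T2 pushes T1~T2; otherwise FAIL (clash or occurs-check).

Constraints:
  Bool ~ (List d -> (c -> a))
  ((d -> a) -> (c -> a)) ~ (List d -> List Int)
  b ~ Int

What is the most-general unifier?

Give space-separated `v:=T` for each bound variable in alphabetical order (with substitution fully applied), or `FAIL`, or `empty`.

step 1: unify Bool ~ (List d -> (c -> a))  [subst: {-} | 2 pending]
  clash: Bool vs (List d -> (c -> a))

Answer: FAIL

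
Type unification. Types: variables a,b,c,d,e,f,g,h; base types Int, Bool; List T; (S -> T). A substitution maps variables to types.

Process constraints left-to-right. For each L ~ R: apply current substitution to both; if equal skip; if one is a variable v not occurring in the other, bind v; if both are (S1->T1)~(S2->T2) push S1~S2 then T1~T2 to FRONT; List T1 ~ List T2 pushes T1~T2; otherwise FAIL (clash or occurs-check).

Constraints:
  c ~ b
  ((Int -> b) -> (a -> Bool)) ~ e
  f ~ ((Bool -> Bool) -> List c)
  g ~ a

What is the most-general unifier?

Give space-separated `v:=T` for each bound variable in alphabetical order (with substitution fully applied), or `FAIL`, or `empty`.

Answer: c:=b e:=((Int -> b) -> (a -> Bool)) f:=((Bool -> Bool) -> List b) g:=a

Derivation:
step 1: unify c ~ b  [subst: {-} | 3 pending]
  bind c := b
step 2: unify ((Int -> b) -> (a -> Bool)) ~ e  [subst: {c:=b} | 2 pending]
  bind e := ((Int -> b) -> (a -> Bool))
step 3: unify f ~ ((Bool -> Bool) -> List b)  [subst: {c:=b, e:=((Int -> b) -> (a -> Bool))} | 1 pending]
  bind f := ((Bool -> Bool) -> List b)
step 4: unify g ~ a  [subst: {c:=b, e:=((Int -> b) -> (a -> Bool)), f:=((Bool -> Bool) -> List b)} | 0 pending]
  bind g := a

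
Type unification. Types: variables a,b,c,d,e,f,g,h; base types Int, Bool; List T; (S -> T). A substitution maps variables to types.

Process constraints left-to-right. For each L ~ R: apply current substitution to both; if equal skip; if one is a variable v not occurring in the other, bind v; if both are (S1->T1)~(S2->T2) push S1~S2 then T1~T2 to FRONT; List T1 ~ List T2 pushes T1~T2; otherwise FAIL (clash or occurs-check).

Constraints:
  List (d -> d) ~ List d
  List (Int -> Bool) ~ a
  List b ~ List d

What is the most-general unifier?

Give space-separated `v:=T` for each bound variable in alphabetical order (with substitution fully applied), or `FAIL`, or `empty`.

Answer: FAIL

Derivation:
step 1: unify List (d -> d) ~ List d  [subst: {-} | 2 pending]
  -> decompose List: push (d -> d)~d
step 2: unify (d -> d) ~ d  [subst: {-} | 2 pending]
  occurs-check fail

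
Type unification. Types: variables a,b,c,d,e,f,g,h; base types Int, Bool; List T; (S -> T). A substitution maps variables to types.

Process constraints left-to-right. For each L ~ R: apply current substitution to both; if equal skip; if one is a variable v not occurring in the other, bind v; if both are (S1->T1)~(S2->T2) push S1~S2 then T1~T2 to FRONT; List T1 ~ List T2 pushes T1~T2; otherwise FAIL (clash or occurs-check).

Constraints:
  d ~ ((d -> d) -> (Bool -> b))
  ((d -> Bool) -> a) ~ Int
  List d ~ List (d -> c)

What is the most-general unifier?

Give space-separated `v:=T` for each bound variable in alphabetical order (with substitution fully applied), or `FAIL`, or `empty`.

step 1: unify d ~ ((d -> d) -> (Bool -> b))  [subst: {-} | 2 pending]
  occurs-check fail: d in ((d -> d) -> (Bool -> b))

Answer: FAIL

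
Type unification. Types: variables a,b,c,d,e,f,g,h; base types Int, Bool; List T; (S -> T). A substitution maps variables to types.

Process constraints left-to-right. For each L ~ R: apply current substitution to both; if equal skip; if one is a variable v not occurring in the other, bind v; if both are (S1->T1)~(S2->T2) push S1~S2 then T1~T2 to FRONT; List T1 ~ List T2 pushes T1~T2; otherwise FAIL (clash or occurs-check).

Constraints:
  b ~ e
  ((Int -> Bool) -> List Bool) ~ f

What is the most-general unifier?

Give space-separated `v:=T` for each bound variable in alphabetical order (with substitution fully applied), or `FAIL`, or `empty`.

step 1: unify b ~ e  [subst: {-} | 1 pending]
  bind b := e
step 2: unify ((Int -> Bool) -> List Bool) ~ f  [subst: {b:=e} | 0 pending]
  bind f := ((Int -> Bool) -> List Bool)

Answer: b:=e f:=((Int -> Bool) -> List Bool)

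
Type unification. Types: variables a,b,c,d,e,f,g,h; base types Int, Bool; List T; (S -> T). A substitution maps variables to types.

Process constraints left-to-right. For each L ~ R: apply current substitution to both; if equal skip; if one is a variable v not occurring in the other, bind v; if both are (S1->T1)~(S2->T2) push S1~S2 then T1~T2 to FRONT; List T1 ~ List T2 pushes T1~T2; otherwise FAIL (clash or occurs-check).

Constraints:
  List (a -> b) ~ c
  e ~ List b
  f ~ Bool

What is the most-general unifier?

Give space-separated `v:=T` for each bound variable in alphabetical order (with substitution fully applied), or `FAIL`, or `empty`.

Answer: c:=List (a -> b) e:=List b f:=Bool

Derivation:
step 1: unify List (a -> b) ~ c  [subst: {-} | 2 pending]
  bind c := List (a -> b)
step 2: unify e ~ List b  [subst: {c:=List (a -> b)} | 1 pending]
  bind e := List b
step 3: unify f ~ Bool  [subst: {c:=List (a -> b), e:=List b} | 0 pending]
  bind f := Bool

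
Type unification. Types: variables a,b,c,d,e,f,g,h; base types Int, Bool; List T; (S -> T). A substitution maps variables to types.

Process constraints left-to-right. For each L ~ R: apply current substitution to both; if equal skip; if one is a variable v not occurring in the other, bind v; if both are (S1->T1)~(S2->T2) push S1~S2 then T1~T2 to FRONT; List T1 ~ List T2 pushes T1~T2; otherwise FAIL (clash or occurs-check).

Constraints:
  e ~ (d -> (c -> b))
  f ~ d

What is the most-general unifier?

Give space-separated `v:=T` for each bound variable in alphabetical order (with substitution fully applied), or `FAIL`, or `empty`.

Answer: e:=(d -> (c -> b)) f:=d

Derivation:
step 1: unify e ~ (d -> (c -> b))  [subst: {-} | 1 pending]
  bind e := (d -> (c -> b))
step 2: unify f ~ d  [subst: {e:=(d -> (c -> b))} | 0 pending]
  bind f := d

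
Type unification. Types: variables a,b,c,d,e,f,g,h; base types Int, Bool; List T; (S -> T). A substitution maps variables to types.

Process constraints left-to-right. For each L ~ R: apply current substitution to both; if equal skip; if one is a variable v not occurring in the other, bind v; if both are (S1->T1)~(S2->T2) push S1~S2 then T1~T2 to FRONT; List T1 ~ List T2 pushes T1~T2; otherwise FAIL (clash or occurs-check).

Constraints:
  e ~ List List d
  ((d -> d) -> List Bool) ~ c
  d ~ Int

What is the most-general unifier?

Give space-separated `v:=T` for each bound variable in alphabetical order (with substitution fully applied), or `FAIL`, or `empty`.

step 1: unify e ~ List List d  [subst: {-} | 2 pending]
  bind e := List List d
step 2: unify ((d -> d) -> List Bool) ~ c  [subst: {e:=List List d} | 1 pending]
  bind c := ((d -> d) -> List Bool)
step 3: unify d ~ Int  [subst: {e:=List List d, c:=((d -> d) -> List Bool)} | 0 pending]
  bind d := Int

Answer: c:=((Int -> Int) -> List Bool) d:=Int e:=List List Int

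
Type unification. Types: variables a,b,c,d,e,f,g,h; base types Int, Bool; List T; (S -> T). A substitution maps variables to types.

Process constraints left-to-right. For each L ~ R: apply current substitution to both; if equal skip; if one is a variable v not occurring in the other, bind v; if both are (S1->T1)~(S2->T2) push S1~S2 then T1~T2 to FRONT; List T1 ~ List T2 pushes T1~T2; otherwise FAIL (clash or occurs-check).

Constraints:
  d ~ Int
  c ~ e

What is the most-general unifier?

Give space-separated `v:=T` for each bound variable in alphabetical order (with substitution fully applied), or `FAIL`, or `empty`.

Answer: c:=e d:=Int

Derivation:
step 1: unify d ~ Int  [subst: {-} | 1 pending]
  bind d := Int
step 2: unify c ~ e  [subst: {d:=Int} | 0 pending]
  bind c := e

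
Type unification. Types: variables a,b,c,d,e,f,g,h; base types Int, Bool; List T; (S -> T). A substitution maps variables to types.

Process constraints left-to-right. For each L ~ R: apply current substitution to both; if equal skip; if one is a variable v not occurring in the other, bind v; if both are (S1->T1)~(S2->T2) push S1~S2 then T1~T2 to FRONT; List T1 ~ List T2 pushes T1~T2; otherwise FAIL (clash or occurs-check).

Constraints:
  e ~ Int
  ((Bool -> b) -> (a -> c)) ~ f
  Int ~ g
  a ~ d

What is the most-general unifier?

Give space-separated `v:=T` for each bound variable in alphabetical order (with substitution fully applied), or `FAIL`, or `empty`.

Answer: a:=d e:=Int f:=((Bool -> b) -> (d -> c)) g:=Int

Derivation:
step 1: unify e ~ Int  [subst: {-} | 3 pending]
  bind e := Int
step 2: unify ((Bool -> b) -> (a -> c)) ~ f  [subst: {e:=Int} | 2 pending]
  bind f := ((Bool -> b) -> (a -> c))
step 3: unify Int ~ g  [subst: {e:=Int, f:=((Bool -> b) -> (a -> c))} | 1 pending]
  bind g := Int
step 4: unify a ~ d  [subst: {e:=Int, f:=((Bool -> b) -> (a -> c)), g:=Int} | 0 pending]
  bind a := d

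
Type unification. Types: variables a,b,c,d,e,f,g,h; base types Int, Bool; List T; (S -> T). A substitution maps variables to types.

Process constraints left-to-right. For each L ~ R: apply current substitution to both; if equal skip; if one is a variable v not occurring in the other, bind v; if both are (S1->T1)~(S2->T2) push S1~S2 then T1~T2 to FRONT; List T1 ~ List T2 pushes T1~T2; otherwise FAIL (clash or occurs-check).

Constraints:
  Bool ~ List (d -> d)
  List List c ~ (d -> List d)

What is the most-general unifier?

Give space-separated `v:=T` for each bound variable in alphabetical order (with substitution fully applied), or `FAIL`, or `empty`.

Answer: FAIL

Derivation:
step 1: unify Bool ~ List (d -> d)  [subst: {-} | 1 pending]
  clash: Bool vs List (d -> d)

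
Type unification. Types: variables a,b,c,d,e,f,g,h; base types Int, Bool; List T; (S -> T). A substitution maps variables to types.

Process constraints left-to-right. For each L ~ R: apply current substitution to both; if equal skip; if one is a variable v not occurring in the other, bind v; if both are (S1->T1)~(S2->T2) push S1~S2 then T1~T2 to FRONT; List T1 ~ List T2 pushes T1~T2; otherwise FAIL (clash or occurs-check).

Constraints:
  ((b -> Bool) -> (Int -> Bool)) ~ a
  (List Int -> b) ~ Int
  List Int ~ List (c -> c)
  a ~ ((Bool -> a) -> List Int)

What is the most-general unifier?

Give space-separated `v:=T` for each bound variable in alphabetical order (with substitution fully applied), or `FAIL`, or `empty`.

step 1: unify ((b -> Bool) -> (Int -> Bool)) ~ a  [subst: {-} | 3 pending]
  bind a := ((b -> Bool) -> (Int -> Bool))
step 2: unify (List Int -> b) ~ Int  [subst: {a:=((b -> Bool) -> (Int -> Bool))} | 2 pending]
  clash: (List Int -> b) vs Int

Answer: FAIL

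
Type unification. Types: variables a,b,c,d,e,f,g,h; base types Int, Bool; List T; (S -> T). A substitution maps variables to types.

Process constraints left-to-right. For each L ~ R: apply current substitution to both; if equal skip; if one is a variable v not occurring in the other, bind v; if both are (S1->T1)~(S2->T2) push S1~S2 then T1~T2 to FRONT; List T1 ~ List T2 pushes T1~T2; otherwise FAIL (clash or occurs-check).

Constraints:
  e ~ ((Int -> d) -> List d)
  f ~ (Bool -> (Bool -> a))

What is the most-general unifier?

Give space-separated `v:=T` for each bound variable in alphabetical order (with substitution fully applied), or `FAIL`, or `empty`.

Answer: e:=((Int -> d) -> List d) f:=(Bool -> (Bool -> a))

Derivation:
step 1: unify e ~ ((Int -> d) -> List d)  [subst: {-} | 1 pending]
  bind e := ((Int -> d) -> List d)
step 2: unify f ~ (Bool -> (Bool -> a))  [subst: {e:=((Int -> d) -> List d)} | 0 pending]
  bind f := (Bool -> (Bool -> a))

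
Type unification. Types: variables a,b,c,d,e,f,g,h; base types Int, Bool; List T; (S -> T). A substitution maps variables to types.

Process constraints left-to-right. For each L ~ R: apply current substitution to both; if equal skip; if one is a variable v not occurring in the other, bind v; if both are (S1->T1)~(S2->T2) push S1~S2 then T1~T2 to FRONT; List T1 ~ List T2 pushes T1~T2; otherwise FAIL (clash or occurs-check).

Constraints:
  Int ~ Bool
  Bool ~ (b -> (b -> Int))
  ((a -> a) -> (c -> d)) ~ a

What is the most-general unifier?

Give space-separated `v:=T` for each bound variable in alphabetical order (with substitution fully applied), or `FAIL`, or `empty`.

Answer: FAIL

Derivation:
step 1: unify Int ~ Bool  [subst: {-} | 2 pending]
  clash: Int vs Bool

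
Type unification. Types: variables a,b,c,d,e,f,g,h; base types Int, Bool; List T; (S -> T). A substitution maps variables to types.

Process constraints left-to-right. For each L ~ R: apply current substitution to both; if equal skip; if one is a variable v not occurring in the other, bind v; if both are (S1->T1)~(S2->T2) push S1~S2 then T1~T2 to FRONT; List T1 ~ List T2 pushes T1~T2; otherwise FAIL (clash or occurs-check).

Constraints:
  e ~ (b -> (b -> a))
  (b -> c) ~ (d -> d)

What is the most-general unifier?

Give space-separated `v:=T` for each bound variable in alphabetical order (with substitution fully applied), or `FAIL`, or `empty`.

step 1: unify e ~ (b -> (b -> a))  [subst: {-} | 1 pending]
  bind e := (b -> (b -> a))
step 2: unify (b -> c) ~ (d -> d)  [subst: {e:=(b -> (b -> a))} | 0 pending]
  -> decompose arrow: push b~d, c~d
step 3: unify b ~ d  [subst: {e:=(b -> (b -> a))} | 1 pending]
  bind b := d
step 4: unify c ~ d  [subst: {e:=(b -> (b -> a)), b:=d} | 0 pending]
  bind c := d

Answer: b:=d c:=d e:=(d -> (d -> a))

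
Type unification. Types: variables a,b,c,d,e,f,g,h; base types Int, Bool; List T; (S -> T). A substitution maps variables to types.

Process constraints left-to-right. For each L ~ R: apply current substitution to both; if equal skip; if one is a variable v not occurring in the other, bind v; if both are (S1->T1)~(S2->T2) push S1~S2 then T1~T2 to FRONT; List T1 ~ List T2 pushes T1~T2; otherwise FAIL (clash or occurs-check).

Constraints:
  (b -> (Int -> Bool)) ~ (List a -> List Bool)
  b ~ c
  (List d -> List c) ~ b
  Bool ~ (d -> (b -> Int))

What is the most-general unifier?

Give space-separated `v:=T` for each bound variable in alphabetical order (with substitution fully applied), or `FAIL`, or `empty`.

Answer: FAIL

Derivation:
step 1: unify (b -> (Int -> Bool)) ~ (List a -> List Bool)  [subst: {-} | 3 pending]
  -> decompose arrow: push b~List a, (Int -> Bool)~List Bool
step 2: unify b ~ List a  [subst: {-} | 4 pending]
  bind b := List a
step 3: unify (Int -> Bool) ~ List Bool  [subst: {b:=List a} | 3 pending]
  clash: (Int -> Bool) vs List Bool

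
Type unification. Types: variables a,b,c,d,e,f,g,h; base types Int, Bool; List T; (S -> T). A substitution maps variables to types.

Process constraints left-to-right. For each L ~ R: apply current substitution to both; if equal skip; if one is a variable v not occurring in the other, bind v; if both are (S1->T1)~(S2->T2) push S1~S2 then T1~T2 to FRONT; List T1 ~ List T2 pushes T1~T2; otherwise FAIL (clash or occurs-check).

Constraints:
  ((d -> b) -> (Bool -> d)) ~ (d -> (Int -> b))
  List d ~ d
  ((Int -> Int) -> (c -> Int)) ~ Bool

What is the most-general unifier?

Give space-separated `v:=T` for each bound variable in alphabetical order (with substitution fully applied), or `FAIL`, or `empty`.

step 1: unify ((d -> b) -> (Bool -> d)) ~ (d -> (Int -> b))  [subst: {-} | 2 pending]
  -> decompose arrow: push (d -> b)~d, (Bool -> d)~(Int -> b)
step 2: unify (d -> b) ~ d  [subst: {-} | 3 pending]
  occurs-check fail

Answer: FAIL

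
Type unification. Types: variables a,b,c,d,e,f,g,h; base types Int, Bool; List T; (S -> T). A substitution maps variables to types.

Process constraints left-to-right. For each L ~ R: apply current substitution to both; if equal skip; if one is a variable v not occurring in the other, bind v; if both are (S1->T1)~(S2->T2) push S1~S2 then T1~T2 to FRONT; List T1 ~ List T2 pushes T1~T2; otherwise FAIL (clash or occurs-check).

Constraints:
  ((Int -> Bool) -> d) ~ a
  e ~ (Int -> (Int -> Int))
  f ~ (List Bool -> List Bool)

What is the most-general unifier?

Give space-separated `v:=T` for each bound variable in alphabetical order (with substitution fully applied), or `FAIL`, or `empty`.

step 1: unify ((Int -> Bool) -> d) ~ a  [subst: {-} | 2 pending]
  bind a := ((Int -> Bool) -> d)
step 2: unify e ~ (Int -> (Int -> Int))  [subst: {a:=((Int -> Bool) -> d)} | 1 pending]
  bind e := (Int -> (Int -> Int))
step 3: unify f ~ (List Bool -> List Bool)  [subst: {a:=((Int -> Bool) -> d), e:=(Int -> (Int -> Int))} | 0 pending]
  bind f := (List Bool -> List Bool)

Answer: a:=((Int -> Bool) -> d) e:=(Int -> (Int -> Int)) f:=(List Bool -> List Bool)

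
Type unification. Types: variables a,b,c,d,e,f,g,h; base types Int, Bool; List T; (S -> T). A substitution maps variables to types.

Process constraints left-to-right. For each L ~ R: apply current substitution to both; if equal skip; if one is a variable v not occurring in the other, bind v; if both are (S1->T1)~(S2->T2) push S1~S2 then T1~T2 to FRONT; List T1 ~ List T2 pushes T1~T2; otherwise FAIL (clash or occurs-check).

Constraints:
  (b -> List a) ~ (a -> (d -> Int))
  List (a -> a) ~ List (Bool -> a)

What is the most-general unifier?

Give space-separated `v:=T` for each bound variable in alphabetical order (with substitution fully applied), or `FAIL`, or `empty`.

step 1: unify (b -> List a) ~ (a -> (d -> Int))  [subst: {-} | 1 pending]
  -> decompose arrow: push b~a, List a~(d -> Int)
step 2: unify b ~ a  [subst: {-} | 2 pending]
  bind b := a
step 3: unify List a ~ (d -> Int)  [subst: {b:=a} | 1 pending]
  clash: List a vs (d -> Int)

Answer: FAIL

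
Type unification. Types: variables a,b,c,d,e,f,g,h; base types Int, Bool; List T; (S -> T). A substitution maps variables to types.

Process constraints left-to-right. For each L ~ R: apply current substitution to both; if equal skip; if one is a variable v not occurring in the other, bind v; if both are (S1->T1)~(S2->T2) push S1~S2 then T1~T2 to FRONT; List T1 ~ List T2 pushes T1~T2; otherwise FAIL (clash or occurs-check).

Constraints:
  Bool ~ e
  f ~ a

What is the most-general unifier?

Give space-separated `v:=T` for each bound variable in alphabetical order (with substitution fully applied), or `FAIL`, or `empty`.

step 1: unify Bool ~ e  [subst: {-} | 1 pending]
  bind e := Bool
step 2: unify f ~ a  [subst: {e:=Bool} | 0 pending]
  bind f := a

Answer: e:=Bool f:=a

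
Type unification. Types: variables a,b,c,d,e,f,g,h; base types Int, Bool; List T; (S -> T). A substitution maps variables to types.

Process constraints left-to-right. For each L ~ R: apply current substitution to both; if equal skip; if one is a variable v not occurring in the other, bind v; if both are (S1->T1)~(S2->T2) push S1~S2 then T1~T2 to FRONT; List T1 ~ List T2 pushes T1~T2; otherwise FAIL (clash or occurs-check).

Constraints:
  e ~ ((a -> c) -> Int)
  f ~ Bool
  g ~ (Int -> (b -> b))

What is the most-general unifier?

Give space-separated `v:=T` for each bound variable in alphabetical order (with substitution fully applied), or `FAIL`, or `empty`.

Answer: e:=((a -> c) -> Int) f:=Bool g:=(Int -> (b -> b))

Derivation:
step 1: unify e ~ ((a -> c) -> Int)  [subst: {-} | 2 pending]
  bind e := ((a -> c) -> Int)
step 2: unify f ~ Bool  [subst: {e:=((a -> c) -> Int)} | 1 pending]
  bind f := Bool
step 3: unify g ~ (Int -> (b -> b))  [subst: {e:=((a -> c) -> Int), f:=Bool} | 0 pending]
  bind g := (Int -> (b -> b))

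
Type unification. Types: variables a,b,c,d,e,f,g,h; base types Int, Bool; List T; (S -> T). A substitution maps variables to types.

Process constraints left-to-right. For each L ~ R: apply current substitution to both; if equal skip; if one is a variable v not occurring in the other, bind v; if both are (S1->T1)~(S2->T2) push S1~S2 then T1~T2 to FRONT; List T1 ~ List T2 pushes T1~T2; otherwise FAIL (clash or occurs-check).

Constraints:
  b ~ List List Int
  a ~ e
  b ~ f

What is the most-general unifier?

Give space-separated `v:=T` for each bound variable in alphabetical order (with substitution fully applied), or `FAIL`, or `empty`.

step 1: unify b ~ List List Int  [subst: {-} | 2 pending]
  bind b := List List Int
step 2: unify a ~ e  [subst: {b:=List List Int} | 1 pending]
  bind a := e
step 3: unify List List Int ~ f  [subst: {b:=List List Int, a:=e} | 0 pending]
  bind f := List List Int

Answer: a:=e b:=List List Int f:=List List Int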